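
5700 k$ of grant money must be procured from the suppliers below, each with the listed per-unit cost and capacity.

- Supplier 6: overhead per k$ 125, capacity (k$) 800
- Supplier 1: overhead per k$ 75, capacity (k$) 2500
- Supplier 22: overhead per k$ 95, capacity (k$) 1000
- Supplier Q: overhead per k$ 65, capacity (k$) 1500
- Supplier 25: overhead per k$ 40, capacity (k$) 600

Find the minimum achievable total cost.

Cheapest first:
Supplier 25 (40): use full 600 — 5100 k$ to go.
Supplier Q at 65: take all 1500 k$ — 3600 still needed.
Supplier 1 at 75: take all 2500 k$ — 1100 still needed.
Supplier 22 (95): use full 1000 — 100 k$ to go.
Supplier 6 (125): take the remaining 100 — done.
Cost = 600×40 + 1500×65 + 2500×75 + 1000×95 + 100×125 = 416500.

416500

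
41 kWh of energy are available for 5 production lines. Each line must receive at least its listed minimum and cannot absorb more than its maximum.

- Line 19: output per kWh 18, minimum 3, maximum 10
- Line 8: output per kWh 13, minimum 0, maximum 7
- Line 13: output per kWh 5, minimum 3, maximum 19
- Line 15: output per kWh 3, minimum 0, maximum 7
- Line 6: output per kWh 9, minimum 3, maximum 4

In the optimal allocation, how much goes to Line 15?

Meeting every minimum uses 3+0+3+0+3 = 9 kWh, leaving 32.
Rank by output per kWh: Line 19 18 > Line 8 13 > Line 6 9 > Line 13 5 > Line 15 3.
Give Line 19 7 more to hit its cap of 10 ; 25 left.
Line 8: +7 to 7 (cap) ; 18 left.
Line 6: +1 to 4 (cap) ; 17 left.
Give Line 13 16 more to hit its cap of 19 ; 1 left.
Line 15: +1 (room for 7) → 1. Pool exhausted.

1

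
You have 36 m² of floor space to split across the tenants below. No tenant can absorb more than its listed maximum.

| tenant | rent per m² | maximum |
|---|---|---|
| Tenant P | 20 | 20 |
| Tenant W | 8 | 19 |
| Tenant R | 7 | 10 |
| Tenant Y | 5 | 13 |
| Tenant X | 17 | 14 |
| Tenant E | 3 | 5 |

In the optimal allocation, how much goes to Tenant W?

2

Order the tenants by rent per m²: Tenant P 20 > Tenant X 17 > Tenant W 8 > Tenant R 7 > Tenant Y 5 > Tenant E 3.
Tenant P takes 20 to reach its cap of 20 — 16 left.
Tenant X: +14 to 14 (cap) — 2 left.
Tenant W has room for 19 but only 2 remain, so it gets 2.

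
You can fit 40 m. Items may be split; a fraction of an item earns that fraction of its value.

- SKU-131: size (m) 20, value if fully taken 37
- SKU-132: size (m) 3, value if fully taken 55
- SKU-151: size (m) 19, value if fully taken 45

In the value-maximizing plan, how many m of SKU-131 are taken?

Best value per unit of size first: SKU-132 55/3≈18.3, SKU-151 45/19≈2.37, SKU-131 37/20≈1.85.
Take all of SKU-132 (3 m, value 55) ; 37 m left.
Take all of SKU-151 (19 m, value 45) ; 18 m left.
Fill the last 18 m with part of SKU-131: 18/20 of it earns 33.3.

18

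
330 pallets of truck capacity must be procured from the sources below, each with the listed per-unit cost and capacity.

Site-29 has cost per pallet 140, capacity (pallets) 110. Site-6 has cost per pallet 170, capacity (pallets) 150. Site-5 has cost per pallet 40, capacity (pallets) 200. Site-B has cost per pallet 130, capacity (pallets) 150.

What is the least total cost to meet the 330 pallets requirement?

Fill from the cheapest source first.
Site-5 at 40: take all 200 pallets — 130 still needed.
Site-B (130): take the remaining 130 — done.
Site-29, Site-6: unused.
Cost = 200×40 + 130×130 = 24900.

24900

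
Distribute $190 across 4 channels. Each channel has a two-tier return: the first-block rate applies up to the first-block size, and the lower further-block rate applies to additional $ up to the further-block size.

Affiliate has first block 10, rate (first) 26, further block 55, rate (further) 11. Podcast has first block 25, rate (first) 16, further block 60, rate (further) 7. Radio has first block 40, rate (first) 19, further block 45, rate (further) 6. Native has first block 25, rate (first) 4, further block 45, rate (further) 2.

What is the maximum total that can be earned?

2445

Order all 8 blocks by rate: Affiliate/first 26 > Radio/first 19 > Podcast/first 16 > Affiliate/second 11 > Podcast/second 7 > Radio/second 6 > Native/first 4 > Native/second 2.
Affiliate/first (26): +10 — 180 left.
Radio first at 19: fill all 40 — 140 left.
Podcast first at 16: fill all 25 — 115 left.
Affiliate/second (11): +55 — 60 left.
Podcast/second (7): +60 — 0 left.
Total = 26×10 + 19×40 + 16×25 + 11×55 + 7×60 = 2445.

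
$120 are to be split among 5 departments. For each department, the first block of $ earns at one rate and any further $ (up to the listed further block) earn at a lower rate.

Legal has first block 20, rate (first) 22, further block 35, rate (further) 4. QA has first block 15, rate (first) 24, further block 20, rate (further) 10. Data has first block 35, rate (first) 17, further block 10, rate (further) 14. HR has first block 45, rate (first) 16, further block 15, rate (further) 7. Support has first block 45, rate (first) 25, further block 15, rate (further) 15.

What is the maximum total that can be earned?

Treat each block as its own option and order by rate: Support/T1 25 > QA/T1 24 > Legal/T1 22 > Data/T1 17 > HR/T1 16 > Support/T2 15 > Data/T2 14 > QA/T2 10 > HR/T2 7 > Legal/T2 4.
Support/T1 (25): +45 — 75 left.
QA/T1 (24): +15 — 60 left.
Fill Legal T1 block (20 at 22) — 40 left.
Data T1 at 17: fill all 35 — 5 left.
HR/T1: +5 of 45 at 16; pool empty.
Total = 25×45 + 24×15 + 22×20 + 17×35 + 16×5 = 2600.

2600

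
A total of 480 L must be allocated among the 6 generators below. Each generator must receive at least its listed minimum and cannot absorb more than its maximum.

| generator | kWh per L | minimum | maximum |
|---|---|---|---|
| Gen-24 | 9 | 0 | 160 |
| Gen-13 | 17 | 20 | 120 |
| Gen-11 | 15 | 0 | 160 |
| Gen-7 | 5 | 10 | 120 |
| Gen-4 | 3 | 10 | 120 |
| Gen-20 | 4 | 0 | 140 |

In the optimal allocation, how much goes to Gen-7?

30

Meeting every minimum uses 0+20+0+10+10+0 = 40 L, leaving 440.
Order the generators by kWh per L: Gen-13 17 > Gen-11 15 > Gen-24 9 > Gen-7 5 > Gen-20 4 > Gen-4 3.
Gen-13 takes 100 more to reach its cap of 120 ; 340 left.
Give Gen-11 160 more to hit its cap of 160 ; 180 left.
Gen-24: +160 to 160 (cap) ; 20 left.
Only 20 left; Gen-7 takes them to reach 30.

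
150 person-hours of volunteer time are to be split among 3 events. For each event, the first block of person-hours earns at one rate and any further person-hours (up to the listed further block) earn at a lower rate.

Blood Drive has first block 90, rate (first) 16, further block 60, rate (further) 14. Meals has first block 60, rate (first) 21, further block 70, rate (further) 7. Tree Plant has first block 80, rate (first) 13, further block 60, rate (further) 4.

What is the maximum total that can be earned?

Treat each block as its own option and order by rate: Meals/first 21 > Blood Drive/first 16 > Blood Drive/second 14 > Tree Plant/first 13 > Meals/second 7 > Tree Plant/second 4.
Meals first at 21: fill all 60 → 90 left.
Blood Drive first at 16: fill all 90 → 0 left.
Total = 21×60 + 16×90 = 2700.

2700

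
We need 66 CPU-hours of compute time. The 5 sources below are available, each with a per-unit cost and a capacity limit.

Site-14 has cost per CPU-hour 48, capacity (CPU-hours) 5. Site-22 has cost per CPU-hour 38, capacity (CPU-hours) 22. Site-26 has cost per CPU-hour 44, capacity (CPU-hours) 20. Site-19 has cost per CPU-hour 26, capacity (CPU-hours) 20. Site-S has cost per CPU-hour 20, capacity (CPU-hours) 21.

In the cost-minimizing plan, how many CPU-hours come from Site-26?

3

Cheapest first:
Site-S (20): use full 21 ; 45 CPU-hours to go.
Site-19 at 26: take all 20 CPU-hours ; 25 still needed.
Site-22 (38): use full 22 ; 3 CPU-hours to go.
Site-26 (44): take the remaining 3 ; done.
Site-14: unused.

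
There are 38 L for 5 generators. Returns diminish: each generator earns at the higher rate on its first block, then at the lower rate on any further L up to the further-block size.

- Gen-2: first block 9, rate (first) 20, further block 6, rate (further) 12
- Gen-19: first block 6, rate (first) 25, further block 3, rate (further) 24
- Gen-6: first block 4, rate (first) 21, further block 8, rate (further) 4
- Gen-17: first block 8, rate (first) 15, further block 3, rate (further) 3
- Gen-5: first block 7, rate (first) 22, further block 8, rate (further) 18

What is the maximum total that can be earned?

Rank every tier by rate: Gen-19/tier1 25 > Gen-19/tier2 24 > Gen-5/tier1 22 > Gen-6/tier1 21 > Gen-2/tier1 20 > Gen-5/tier2 18 > Gen-17/tier1 15 > Gen-2/tier2 12 > Gen-6/tier2 4 > Gen-17/tier2 3.
Gen-19 tier1 at 25: fill all 6 ; 32 left.
Gen-19 tier2 at 24: fill all 3 ; 29 left.
Gen-5/tier1 (22): +7 ; 22 left.
Gen-6/tier1 (21): +4 ; 18 left.
Gen-2/tier1 (20): +9 ; 9 left.
Gen-5 tier2 at 18: fill all 8 ; 1 left.
Gen-17 tier1 at 15: only 1 left, fill 1.
Total = 25×6 + 24×3 + 22×7 + 21×4 + 20×9 + 18×8 + 15×1 = 799.

799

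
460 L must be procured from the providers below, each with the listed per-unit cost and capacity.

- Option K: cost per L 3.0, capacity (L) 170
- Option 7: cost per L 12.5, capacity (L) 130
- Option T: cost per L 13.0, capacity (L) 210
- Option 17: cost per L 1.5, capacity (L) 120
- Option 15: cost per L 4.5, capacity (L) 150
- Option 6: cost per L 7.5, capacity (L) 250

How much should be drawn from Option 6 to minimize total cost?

20

Cheapest first:
Take 120 from Option 17 at 1.5 — need 340 more.
Take 170 from Option K at 3.0 — need 170 more.
Option 15 (4.5): use full 150 — 20 L to go.
Option 6 at 7.5: take 20 of its 250 — requirement met.
Option 7, Option T: unused.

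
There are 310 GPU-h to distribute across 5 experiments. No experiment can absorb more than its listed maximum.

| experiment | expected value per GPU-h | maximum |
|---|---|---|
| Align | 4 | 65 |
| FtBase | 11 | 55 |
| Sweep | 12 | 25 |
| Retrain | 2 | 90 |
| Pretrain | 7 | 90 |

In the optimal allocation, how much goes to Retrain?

Highest expected value per GPU-h first: Sweep 12 > FtBase 11 > Pretrain 7 > Align 4 > Retrain 2.
Give Sweep 25 to hit its cap of 25 — 285 left.
FtBase takes 55 to reach its cap of 55 — 230 left.
Pretrain: +90 to 90 (cap) — 140 left.
Align takes 65 to reach its cap of 65 — 75 left.
Retrain: +75 (room for 90) → 75. Pool exhausted.

75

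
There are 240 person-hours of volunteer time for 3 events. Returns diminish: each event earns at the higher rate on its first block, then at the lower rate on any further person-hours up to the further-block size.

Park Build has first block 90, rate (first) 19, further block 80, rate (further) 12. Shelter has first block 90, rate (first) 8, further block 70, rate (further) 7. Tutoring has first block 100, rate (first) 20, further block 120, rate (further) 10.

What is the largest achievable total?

4310

Order all 6 blocks by rate: Tutoring/first 20 > Park Build/first 19 > Park Build/second 12 > Tutoring/second 10 > Shelter/first 8 > Shelter/second 7.
Fill Tutoring first block (100 at 20) ; 140 left.
Park Build/first (19): +90 ; 50 left.
50 remain; put them into Park Build second at 12.
Total = 20×100 + 19×90 + 12×50 = 4310.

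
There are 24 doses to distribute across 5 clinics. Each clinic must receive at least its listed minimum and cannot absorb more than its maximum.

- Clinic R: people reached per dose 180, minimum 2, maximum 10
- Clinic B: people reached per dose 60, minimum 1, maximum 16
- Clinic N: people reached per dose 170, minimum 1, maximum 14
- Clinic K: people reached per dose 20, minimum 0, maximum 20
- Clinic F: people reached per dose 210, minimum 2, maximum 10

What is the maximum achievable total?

Meeting every minimum uses 2+1+1+0+2 = 6 doses, leaving 18.
Order the clinics by people reached per dose: Clinic F 210 > Clinic R 180 > Clinic N 170 > Clinic B 60 > Clinic K 20.
Give Clinic F 8 more to hit its cap of 10 ; 10 left.
Give Clinic R 8 more to hit its cap of 10 ; 2 left.
Only 2 left; Clinic N takes them to reach 3.
Total = 180×10 + 60×1 + 170×3 + 210×10 = 4470.

4470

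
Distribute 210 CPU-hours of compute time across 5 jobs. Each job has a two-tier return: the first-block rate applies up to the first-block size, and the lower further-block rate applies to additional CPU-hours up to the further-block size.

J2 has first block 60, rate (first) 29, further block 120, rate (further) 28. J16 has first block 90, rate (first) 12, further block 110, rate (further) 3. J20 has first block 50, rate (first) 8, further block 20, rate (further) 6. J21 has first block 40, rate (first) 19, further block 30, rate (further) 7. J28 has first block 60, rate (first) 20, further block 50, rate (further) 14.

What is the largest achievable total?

5700

Treat each block as its own option and order by rate: J2/T1 29 > J2/T2 28 > J28/T1 20 > J21/T1 19 > J28/T2 14 > J16/T1 12 > J20/T1 8 > J21/T2 7 > J20/T2 6 > J16/T2 3.
J2/T1 (29): +60 — 150 left.
J2 T2 at 28: fill all 120 — 30 left.
30 remain; put them into J28 T1 at 20.
Total = 29×60 + 28×120 + 20×30 = 5700.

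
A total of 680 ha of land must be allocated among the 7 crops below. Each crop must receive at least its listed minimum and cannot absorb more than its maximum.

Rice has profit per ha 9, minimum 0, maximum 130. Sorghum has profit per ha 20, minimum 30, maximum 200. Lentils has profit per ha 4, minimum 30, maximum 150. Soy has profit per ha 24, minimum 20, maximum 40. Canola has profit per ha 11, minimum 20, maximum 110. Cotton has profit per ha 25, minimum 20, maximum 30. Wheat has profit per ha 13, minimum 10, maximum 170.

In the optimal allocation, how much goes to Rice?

Meeting every minimum uses 0+30+30+20+20+20+10 = 130 ha, leaving 550.
Rank by profit per ha: Cotton 25 > Soy 24 > Sorghum 20 > Wheat 13 > Canola 11 > Rice 9 > Lentils 4.
Give Cotton 10 more to hit its cap of 30 ; 540 left.
Give Soy 20 more to hit its cap of 40 ; 520 left.
Sorghum: +170 to 200 (cap) ; 350 left.
Give Wheat 160 more to hit its cap of 170 ; 190 left.
Give Canola 90 more to hit its cap of 110 ; 100 left.
Only 100 left; Rice takes them to reach 100.

100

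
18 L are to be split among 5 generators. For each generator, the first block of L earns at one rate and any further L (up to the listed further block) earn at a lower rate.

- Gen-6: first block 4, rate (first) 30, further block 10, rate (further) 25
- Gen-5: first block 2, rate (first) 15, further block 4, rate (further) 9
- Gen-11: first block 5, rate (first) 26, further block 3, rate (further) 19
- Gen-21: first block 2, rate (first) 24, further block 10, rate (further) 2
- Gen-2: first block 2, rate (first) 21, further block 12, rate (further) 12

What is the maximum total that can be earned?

Rank every tier by rate: Gen-6/T1 30 > Gen-11/T1 26 > Gen-6/T2 25 > Gen-21/T1 24 > Gen-2/T1 21 > Gen-11/T2 19 > Gen-5/T1 15 > Gen-2/T2 12 > Gen-5/T2 9 > Gen-21/T2 2.
Gen-6/T1 (30): +4 ; 14 left.
Fill Gen-11 T1 block (5 at 26) ; 9 left.
Gen-6 T2 at 25: only 9 left, fill 9.
Total = 30×4 + 26×5 + 25×9 = 475.

475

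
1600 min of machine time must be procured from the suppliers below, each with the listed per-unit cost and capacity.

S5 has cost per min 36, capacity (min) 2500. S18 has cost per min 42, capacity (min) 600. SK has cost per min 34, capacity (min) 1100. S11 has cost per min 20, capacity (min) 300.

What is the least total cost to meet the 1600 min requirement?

Fill from the cheapest supplier first.
S11 at 20: take all 300 min — 1300 still needed.
SK (34): use full 1100 — 200 min to go.
S5 at 36: take 200 of its 2500 — requirement met.
S18: unused.
Cost = 300×20 + 1100×34 + 200×36 = 50600.

50600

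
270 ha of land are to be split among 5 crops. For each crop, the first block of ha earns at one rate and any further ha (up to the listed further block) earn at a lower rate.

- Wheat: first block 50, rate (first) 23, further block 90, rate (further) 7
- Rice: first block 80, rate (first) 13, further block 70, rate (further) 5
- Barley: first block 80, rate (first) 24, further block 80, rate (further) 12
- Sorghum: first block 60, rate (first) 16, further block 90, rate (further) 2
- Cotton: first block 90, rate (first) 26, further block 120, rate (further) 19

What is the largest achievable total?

6360

Treat each block as its own option and order by rate: Cotton/tier1 26 > Barley/tier1 24 > Wheat/tier1 23 > Cotton/tier2 19 > Sorghum/tier1 16 > Rice/tier1 13 > Barley/tier2 12 > Wheat/tier2 7 > Rice/tier2 5 > Sorghum/tier2 2.
Cotton tier1 at 26: fill all 90 — 180 left.
Fill Barley tier1 block (80 at 24) — 100 left.
Wheat tier1 at 23: fill all 50 — 50 left.
50 remain; put them into Cotton tier2 at 19.
Total = 26×90 + 24×80 + 23×50 + 19×50 = 6360.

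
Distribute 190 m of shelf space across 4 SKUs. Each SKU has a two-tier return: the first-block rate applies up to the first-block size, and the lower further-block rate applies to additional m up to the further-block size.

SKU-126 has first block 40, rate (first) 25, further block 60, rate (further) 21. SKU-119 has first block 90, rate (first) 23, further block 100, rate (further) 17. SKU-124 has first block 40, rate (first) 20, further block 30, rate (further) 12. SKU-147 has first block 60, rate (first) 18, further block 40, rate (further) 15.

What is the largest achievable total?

Treat each block as its own option and order by rate: SKU-126/first 25 > SKU-119/first 23 > SKU-126/second 21 > SKU-124/first 20 > SKU-147/first 18 > SKU-119/second 17 > SKU-147/second 15 > SKU-124/second 12.
SKU-126 first at 25: fill all 40 — 150 left.
SKU-119 first at 23: fill all 90 — 60 left.
SKU-126/second (21): +60 — 0 left.
Total = 25×40 + 23×90 + 21×60 = 4330.

4330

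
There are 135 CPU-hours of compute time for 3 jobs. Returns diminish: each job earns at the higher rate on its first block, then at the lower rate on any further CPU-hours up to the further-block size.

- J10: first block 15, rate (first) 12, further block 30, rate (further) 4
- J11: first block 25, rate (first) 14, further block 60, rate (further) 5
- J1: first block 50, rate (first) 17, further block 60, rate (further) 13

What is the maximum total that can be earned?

Treat each block as its own option and order by rate: J1/first 17 > J11/first 14 > J1/second 13 > J10/first 12 > J11/second 5 > J10/second 4.
J1 first at 17: fill all 50 — 85 left.
J11/first (14): +25 — 60 left.
Fill J1 second block (60 at 13) — 0 left.
Total = 17×50 + 14×25 + 13×60 = 1980.

1980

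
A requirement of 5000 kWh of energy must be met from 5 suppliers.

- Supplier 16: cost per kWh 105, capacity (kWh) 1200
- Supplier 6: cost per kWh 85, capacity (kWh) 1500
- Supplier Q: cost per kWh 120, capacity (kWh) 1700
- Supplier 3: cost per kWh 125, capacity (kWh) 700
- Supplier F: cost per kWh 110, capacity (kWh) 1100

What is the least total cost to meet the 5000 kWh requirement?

Fill from the cheapest supplier first.
Take 1500 from Supplier 6 at 85 → need 3500 more.
Supplier 16 at 105: take all 1200 kWh → 2300 still needed.
Supplier F at 110: take all 1100 kWh → 1200 still needed.
Supplier Q (120): take the remaining 1200 → done.
Supplier 3: unused.
Cost = 1500×85 + 1200×105 + 1100×110 + 1200×120 = 518500.

518500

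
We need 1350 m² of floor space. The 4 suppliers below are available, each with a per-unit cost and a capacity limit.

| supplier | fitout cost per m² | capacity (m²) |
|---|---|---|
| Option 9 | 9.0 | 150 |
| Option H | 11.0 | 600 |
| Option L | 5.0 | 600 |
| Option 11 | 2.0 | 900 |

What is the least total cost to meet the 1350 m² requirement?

Use suppliers in increasing cost order.
Option 11 (2.0): use full 900 — 450 m² to go.
Take 450 from Option L at 5.0 to finish.
Option 9, Option H: unused.
Cost = 900×2.0 + 450×5.0 = 4050.

4050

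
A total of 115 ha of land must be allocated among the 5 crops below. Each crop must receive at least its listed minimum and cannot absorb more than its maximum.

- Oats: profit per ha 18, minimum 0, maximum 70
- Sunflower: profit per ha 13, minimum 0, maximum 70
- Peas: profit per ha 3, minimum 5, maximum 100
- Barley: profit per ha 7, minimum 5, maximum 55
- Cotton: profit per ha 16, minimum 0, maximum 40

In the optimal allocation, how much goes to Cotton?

35

Meeting every minimum uses 0+0+5+5+0 = 10 ha, leaving 105.
Order the crops by profit per ha: Oats 18 > Cotton 16 > Sunflower 13 > Barley 7 > Peas 3.
Oats: +70 to 70 (cap) — 35 left.
Cotton: +35 (room for 40) → 35. Pool exhausted.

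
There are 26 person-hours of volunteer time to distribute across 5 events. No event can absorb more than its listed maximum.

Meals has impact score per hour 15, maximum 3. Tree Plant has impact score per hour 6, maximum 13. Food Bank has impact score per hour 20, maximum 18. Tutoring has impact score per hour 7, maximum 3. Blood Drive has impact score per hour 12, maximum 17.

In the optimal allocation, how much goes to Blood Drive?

5

Rank by impact score per hour: Food Bank 20 > Meals 15 > Blood Drive 12 > Tutoring 7 > Tree Plant 6.
Food Bank: +18 to 18 (cap) — 8 left.
Give Meals 3 to hit its cap of 3 — 5 left.
Blood Drive has room for 17 but only 5 remain, so it gets 5.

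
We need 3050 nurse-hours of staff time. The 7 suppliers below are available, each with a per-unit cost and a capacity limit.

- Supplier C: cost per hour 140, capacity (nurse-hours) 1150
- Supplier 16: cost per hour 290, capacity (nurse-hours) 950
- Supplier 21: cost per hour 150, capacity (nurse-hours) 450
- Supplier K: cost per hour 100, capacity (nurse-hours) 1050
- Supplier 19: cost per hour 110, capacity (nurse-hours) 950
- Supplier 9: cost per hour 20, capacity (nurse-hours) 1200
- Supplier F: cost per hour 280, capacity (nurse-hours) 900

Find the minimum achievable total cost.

Fill from the cheapest supplier first.
Supplier 9 at 20: take all 1200 nurse-hours — 1850 still needed.
Supplier K (100): use full 1050 — 800 nurse-hours to go.
Supplier 19 at 110: take 800 of its 950 — requirement met.
Supplier C, Supplier 21, Supplier F, Supplier 16: unused.
Cost = 1200×20 + 1050×100 + 800×110 = 217000.

217000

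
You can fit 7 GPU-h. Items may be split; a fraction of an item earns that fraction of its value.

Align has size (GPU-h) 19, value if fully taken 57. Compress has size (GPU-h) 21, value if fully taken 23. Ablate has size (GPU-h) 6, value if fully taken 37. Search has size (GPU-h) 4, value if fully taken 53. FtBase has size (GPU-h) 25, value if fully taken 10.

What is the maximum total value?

Sort by value density: Search 53/4≈13.2, Ablate 37/6≈6.17, Align 57/19≈3, Compress 23/21≈1.1, FtBase 10/25≈0.4.
Search: take in full, 4 GPU-h for value 53 — 3 left.
Only 3 GPU-h remain; take 3/6 of Ablate for value 37×3/6 = 18.5.
Total value = 71.5.

71.5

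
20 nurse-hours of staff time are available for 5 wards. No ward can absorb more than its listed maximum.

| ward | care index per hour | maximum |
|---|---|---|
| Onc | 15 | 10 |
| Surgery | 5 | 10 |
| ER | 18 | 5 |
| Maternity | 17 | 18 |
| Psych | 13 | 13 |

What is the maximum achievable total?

Order the wards by care index per hour: ER 18 > Maternity 17 > Onc 15 > Psych 13 > Surgery 5.
ER takes 5 to reach its cap of 5 — 15 left.
Only 15 left; Maternity takes them to reach 15.
Total = 18×5 + 17×15 = 345.

345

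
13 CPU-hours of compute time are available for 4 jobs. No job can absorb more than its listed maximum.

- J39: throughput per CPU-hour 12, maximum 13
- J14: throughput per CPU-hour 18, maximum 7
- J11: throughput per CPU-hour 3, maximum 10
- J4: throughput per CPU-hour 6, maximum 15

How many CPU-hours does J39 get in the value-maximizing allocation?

Rank by throughput per CPU-hour: J14 18 > J39 12 > J4 6 > J11 3.
J14 takes 7 to reach its cap of 7 → 6 left.
J39: +6 (room for 13) → 6. Pool exhausted.

6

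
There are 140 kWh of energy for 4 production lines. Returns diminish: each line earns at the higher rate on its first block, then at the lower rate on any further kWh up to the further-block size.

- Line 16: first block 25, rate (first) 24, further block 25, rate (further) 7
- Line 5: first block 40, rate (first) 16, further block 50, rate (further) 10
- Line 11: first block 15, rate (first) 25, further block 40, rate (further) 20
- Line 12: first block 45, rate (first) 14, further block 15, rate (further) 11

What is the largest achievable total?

Treat each block as its own option and order by rate: Line 11/first 25 > Line 16/first 24 > Line 11/second 20 > Line 5/first 16 > Line 12/first 14 > Line 12/second 11 > Line 5/second 10 > Line 16/second 7.
Line 11 first at 25: fill all 15 — 125 left.
Line 16 first at 24: fill all 25 — 100 left.
Line 11/second (20): +40 — 60 left.
Fill Line 5 first block (40 at 16) — 20 left.
Line 12 first at 14: only 20 left, fill 20.
Total = 25×15 + 24×25 + 20×40 + 16×40 + 14×20 = 2695.

2695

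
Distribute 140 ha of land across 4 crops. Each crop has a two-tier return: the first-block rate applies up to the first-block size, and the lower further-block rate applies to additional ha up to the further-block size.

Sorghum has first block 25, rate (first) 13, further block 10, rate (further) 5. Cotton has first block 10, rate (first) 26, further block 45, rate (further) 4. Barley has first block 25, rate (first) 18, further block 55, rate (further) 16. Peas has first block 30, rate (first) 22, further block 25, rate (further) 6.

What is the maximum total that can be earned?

Rank every tier by rate: Cotton/first 26 > Peas/first 22 > Barley/first 18 > Barley/second 16 > Sorghum/first 13 > Peas/second 6 > Sorghum/second 5 > Cotton/second 4.
Fill Cotton first block (10 at 26) ; 130 left.
Fill Peas first block (30 at 22) ; 100 left.
Barley first at 18: fill all 25 ; 75 left.
Barley second at 16: fill all 55 ; 20 left.
20 remain; put them into Sorghum first at 13.
Total = 26×10 + 22×30 + 18×25 + 16×55 + 13×20 = 2510.

2510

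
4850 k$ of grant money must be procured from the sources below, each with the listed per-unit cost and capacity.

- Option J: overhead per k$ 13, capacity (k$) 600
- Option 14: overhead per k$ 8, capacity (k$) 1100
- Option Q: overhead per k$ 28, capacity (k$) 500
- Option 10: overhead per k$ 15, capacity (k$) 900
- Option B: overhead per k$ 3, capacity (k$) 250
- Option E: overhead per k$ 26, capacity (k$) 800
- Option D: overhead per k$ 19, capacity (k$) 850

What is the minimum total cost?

77600

Fill from the cheapest source first.
Option B (3): use full 250 → 4600 k$ to go.
Option 14 at 8: take all 1100 k$ → 3500 still needed.
Option J at 13: take all 600 k$ → 2900 still needed.
Option 10 at 15: take all 900 k$ → 2000 still needed.
Option D at 19: take all 850 k$ → 1150 still needed.
Option E at 26: take all 800 k$ → 350 still needed.
Take 350 from Option Q at 28 to finish.
Cost = 250×3 + 1100×8 + 600×13 + 900×15 + 850×19 + 800×26 + 350×28 = 77600.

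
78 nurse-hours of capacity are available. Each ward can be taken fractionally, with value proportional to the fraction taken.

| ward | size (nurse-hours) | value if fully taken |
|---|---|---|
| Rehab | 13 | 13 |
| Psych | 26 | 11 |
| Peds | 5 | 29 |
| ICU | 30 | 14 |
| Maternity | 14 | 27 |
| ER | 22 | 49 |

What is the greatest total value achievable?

129.2

Best value per unit of size first: Peds 29/5≈5.8, ER 49/22≈2.23, Maternity 27/14≈1.93, Rehab 13/13≈1, ICU 14/30≈0.467, Psych 11/26≈0.423.
All 5 nurse-hours of Peds fit (value 29) → 73 remain.
Take all of ER (22 nurse-hours, value 49) → 51 nurse-hours left.
Take all of Maternity (14 nurse-hours, value 27) → 37 nurse-hours left.
Take all of Rehab (13 nurse-hours, value 13) → 24 nurse-hours left.
Only 24 nurse-hours remain; take 24/30 of ICU for value 14×24/30 = 11.2.
Total value = 129.2.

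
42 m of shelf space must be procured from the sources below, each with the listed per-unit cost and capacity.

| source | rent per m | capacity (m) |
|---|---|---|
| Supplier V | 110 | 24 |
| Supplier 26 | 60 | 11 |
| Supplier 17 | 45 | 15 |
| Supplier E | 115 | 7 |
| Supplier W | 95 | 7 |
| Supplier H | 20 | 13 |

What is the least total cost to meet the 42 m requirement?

1880

Use sources in increasing cost order.
Supplier H (20): use full 13 → 29 m to go.
Supplier 17 at 45: take all 15 m → 14 still needed.
Take 11 from Supplier 26 at 60 → need 3 more.
Supplier W (95): take the remaining 3 → done.
Supplier V, Supplier E: unused.
Cost = 13×20 + 15×45 + 11×60 + 3×95 = 1880.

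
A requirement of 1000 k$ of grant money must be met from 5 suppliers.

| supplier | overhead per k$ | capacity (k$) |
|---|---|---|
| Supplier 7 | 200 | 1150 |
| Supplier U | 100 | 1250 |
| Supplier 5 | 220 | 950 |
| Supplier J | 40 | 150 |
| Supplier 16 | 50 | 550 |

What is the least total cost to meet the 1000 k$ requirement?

Cheapest first:
Supplier J (40): use full 150 ; 850 k$ to go.
Supplier 16 at 50: take all 550 k$ ; 300 still needed.
Take 300 from Supplier U at 100 to finish.
Supplier 7, Supplier 5: unused.
Cost = 150×40 + 550×50 + 300×100 = 63500.

63500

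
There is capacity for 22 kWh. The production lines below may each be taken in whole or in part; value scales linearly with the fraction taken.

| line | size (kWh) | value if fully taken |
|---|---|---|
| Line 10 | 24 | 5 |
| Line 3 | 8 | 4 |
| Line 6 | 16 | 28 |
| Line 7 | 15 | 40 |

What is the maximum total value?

52.25

Rank by value-to-size ratio: Line 7 40/15≈2.67, Line 6 28/16≈1.75, Line 3 4/8≈0.5, Line 10 5/24≈0.208.
Take all of Line 7 (15 kWh, value 40) → 7 kWh left.
Fill the last 7 kWh with part of Line 6: 7/16 of it earns 12.25.
Total value = 52.25.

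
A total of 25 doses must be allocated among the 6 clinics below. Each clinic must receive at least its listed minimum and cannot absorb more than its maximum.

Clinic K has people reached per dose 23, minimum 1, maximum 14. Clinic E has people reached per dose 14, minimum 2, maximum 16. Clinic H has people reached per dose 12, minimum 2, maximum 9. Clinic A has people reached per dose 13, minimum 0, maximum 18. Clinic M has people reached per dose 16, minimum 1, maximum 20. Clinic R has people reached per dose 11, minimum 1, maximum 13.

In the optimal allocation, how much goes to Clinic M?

6

Meeting every minimum uses 1+2+2+0+1+1 = 7 doses, leaving 18.
Highest people reached per dose first: Clinic K 23 > Clinic M 16 > Clinic E 14 > Clinic A 13 > Clinic H 12 > Clinic R 11.
Give Clinic K 13 more to hit its cap of 14 — 5 left.
Clinic M has room for 19 more but only 5 remain, so it gets 6.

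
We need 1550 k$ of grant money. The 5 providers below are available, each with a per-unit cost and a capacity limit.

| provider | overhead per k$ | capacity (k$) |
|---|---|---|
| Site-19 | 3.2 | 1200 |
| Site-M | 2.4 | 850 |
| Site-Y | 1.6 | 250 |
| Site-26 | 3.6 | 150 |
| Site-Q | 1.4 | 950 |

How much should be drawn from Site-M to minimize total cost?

350

Cheapest first:
Site-Q (1.4): use full 950 ; 600 k$ to go.
Take 250 from Site-Y at 1.6 ; need 350 more.
Site-M (2.4): take the remaining 350 ; done.
Site-19, Site-26: unused.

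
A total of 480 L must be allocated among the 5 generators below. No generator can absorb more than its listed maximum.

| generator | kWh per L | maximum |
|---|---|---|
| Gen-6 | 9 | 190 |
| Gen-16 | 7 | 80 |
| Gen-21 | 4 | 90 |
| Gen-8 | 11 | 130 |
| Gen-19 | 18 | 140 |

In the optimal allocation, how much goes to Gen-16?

Order the generators by kWh per L: Gen-19 18 > Gen-8 11 > Gen-6 9 > Gen-16 7 > Gen-21 4.
Gen-19: +140 to 140 (cap) ; 340 left.
Gen-8 takes 130 to reach its cap of 130 ; 210 left.
Gen-6: +190 to 190 (cap) ; 20 left.
Gen-16 has room for 80 but only 20 remain, so it gets 20.

20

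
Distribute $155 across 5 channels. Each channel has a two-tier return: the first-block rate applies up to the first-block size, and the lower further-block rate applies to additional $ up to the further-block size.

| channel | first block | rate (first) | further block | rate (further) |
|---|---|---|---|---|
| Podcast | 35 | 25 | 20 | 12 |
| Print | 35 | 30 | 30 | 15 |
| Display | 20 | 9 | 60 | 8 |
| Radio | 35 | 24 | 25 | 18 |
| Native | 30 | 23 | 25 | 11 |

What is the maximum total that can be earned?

Order all 10 blocks by rate: Print/T1 30 > Podcast/T1 25 > Radio/T1 24 > Native/T1 23 > Radio/T2 18 > Print/T2 15 > Podcast/T2 12 > Native/T2 11 > Display/T1 9 > Display/T2 8.
Print/T1 (30): +35 ; 120 left.
Fill Podcast T1 block (35 at 25) ; 85 left.
Radio T1 at 24: fill all 35 ; 50 left.
Native T1 at 23: fill all 30 ; 20 left.
Radio/T2: +20 of 25 at 18; pool empty.
Total = 30×35 + 25×35 + 24×35 + 23×30 + 18×20 = 3815.

3815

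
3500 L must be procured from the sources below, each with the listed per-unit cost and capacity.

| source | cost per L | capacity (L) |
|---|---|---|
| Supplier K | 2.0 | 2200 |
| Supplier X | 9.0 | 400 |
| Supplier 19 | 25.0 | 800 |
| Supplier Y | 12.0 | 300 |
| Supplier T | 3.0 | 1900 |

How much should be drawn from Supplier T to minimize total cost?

Fill from the cheapest source first.
Supplier K at 2.0: take all 2200 L ; 1300 still needed.
Take 1300 from Supplier T at 3.0 to finish.
Supplier X, Supplier Y, Supplier 19: unused.

1300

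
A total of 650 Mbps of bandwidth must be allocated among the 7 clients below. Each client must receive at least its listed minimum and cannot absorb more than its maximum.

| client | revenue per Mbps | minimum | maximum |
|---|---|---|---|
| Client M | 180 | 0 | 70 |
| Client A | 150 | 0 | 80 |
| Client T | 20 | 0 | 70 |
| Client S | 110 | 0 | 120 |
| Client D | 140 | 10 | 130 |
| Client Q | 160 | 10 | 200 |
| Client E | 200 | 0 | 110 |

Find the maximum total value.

103400

Meeting every minimum uses 0+0+0+0+10+10+0 = 20 Mbps, leaving 630.
Order the clients by revenue per Mbps: Client E 200 > Client M 180 > Client Q 160 > Client A 150 > Client D 140 > Client S 110 > Client T 20.
Client E: +110 to 110 (cap) → 520 left.
Client M takes 70 more to reach its cap of 70 → 450 left.
Give Client Q 190 more to hit its cap of 200 → 260 left.
Client A: +80 to 80 (cap) → 180 left.
Client D: +120 to 130 (cap) → 60 left.
Only 60 left; Client S takes them to reach 60.
Total = 180×70 + 150×80 + 110×60 + 140×130 + 160×200 + 200×110 = 103400.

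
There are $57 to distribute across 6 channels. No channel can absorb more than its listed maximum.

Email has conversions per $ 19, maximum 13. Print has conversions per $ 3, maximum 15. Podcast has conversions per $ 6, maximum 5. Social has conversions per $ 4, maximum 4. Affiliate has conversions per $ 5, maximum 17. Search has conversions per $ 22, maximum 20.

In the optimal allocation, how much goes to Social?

2

Order the channels by conversions per $: Search 22 > Email 19 > Podcast 6 > Affiliate 5 > Social 4 > Print 3.
Give Search 20 to hit its cap of 20 — 37 left.
Give Email 13 to hit its cap of 13 — 24 left.
Podcast takes 5 to reach its cap of 5 — 19 left.
Affiliate takes 17 to reach its cap of 17 — 2 left.
Social: +2 (room for 4) → 2. Pool exhausted.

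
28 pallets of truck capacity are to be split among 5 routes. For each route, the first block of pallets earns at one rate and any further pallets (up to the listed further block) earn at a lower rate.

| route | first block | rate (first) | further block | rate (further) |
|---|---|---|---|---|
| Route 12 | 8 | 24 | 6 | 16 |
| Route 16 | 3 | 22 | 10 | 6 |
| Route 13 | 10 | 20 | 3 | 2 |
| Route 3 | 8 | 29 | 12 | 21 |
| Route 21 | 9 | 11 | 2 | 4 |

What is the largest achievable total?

679

Rank every tier by rate: Route 3/T1 29 > Route 12/T1 24 > Route 16/T1 22 > Route 3/T2 21 > Route 13/T1 20 > Route 12/T2 16 > Route 21/T1 11 > Route 16/T2 6 > Route 21/T2 4 > Route 13/T2 2.
Fill Route 3 T1 block (8 at 29) → 20 left.
Route 12/T1 (24): +8 → 12 left.
Route 16 T1 at 22: fill all 3 → 9 left.
9 remain; put them into Route 3 T2 at 21.
Total = 29×8 + 24×8 + 22×3 + 21×9 = 679.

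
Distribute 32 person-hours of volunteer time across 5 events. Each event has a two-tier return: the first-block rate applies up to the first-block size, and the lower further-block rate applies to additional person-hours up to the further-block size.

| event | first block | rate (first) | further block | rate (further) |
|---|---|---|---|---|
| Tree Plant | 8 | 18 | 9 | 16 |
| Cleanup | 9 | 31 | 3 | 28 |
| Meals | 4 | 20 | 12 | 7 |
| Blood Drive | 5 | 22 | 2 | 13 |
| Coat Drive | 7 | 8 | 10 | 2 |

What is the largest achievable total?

Order all 10 blocks by rate: Cleanup/first 31 > Cleanup/second 28 > Blood Drive/first 22 > Meals/first 20 > Tree Plant/first 18 > Tree Plant/second 16 > Blood Drive/second 13 > Coat Drive/first 8 > Meals/second 7 > Coat Drive/second 2.
Cleanup first at 31: fill all 9 — 23 left.
Fill Cleanup second block (3 at 28) — 20 left.
Blood Drive first at 22: fill all 5 — 15 left.
Fill Meals first block (4 at 20) — 11 left.
Tree Plant first at 18: fill all 8 — 3 left.
Tree Plant/second: +3 of 9 at 16; pool empty.
Total = 31×9 + 28×3 + 22×5 + 20×4 + 18×8 + 16×3 = 745.

745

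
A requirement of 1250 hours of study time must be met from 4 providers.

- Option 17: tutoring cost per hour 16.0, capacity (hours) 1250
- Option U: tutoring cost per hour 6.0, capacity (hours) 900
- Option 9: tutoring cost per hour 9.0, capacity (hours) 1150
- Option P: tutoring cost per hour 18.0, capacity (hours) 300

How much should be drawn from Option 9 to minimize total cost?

Cheapest first:
Take 900 from Option U at 6.0 — need 350 more.
Take 350 from Option 9 at 9.0 to finish.
Option 17, Option P: unused.

350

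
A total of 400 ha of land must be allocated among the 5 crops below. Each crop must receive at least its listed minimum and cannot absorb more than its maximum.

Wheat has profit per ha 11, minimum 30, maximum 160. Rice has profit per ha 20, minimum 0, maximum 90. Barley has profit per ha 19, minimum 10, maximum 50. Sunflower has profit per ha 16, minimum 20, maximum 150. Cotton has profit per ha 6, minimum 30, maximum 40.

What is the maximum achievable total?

6210

Meeting every minimum uses 30+0+10+20+30 = 90 ha, leaving 310.
Rank by profit per ha: Rice 20 > Barley 19 > Sunflower 16 > Wheat 11 > Cotton 6.
Rice takes 90 more to reach its cap of 90 — 220 left.
Barley takes 40 more to reach its cap of 50 — 180 left.
Sunflower: +130 to 150 (cap) — 50 left.
Only 50 left; Wheat takes them to reach 80.
Total = 11×80 + 20×90 + 19×50 + 16×150 + 6×30 = 6210.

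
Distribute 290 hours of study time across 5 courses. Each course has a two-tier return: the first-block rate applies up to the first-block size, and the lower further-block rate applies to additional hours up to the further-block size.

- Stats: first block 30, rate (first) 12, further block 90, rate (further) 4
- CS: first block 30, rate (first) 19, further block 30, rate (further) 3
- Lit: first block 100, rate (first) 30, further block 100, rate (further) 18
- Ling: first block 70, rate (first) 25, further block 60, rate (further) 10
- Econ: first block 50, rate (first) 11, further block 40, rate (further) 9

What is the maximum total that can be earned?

6940

Rank every tier by rate: Lit/tier1 30 > Ling/tier1 25 > CS/tier1 19 > Lit/tier2 18 > Stats/tier1 12 > Econ/tier1 11 > Ling/tier2 10 > Econ/tier2 9 > Stats/tier2 4 > CS/tier2 3.
Lit/tier1 (30): +100 — 190 left.
Ling/tier1 (25): +70 — 120 left.
CS tier1 at 19: fill all 30 — 90 left.
Lit/tier2: +90 of 100 at 18; pool empty.
Total = 30×100 + 25×70 + 19×30 + 18×90 = 6940.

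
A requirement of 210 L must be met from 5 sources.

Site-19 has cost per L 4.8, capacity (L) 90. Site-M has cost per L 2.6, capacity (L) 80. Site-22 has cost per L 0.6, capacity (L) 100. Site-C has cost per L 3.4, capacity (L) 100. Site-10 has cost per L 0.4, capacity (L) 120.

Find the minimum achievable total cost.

Use sources in increasing cost order.
Site-10 at 0.4: take all 120 L → 90 still needed.
Site-22 at 0.6: take 90 of its 100 → requirement met.
Site-M, Site-C, Site-19: unused.
Cost = 120×0.4 + 90×0.6 = 102.

102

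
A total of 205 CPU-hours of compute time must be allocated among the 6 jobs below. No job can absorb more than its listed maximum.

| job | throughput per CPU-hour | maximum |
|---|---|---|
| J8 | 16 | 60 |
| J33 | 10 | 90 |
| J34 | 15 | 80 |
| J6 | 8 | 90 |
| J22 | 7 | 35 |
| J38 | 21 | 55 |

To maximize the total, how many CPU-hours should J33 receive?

10

Rank by throughput per CPU-hour: J38 21 > J8 16 > J34 15 > J33 10 > J6 8 > J22 7.
J38 takes 55 to reach its cap of 55 ; 150 left.
J8: +60 to 60 (cap) ; 90 left.
J34 takes 80 to reach its cap of 80 ; 10 left.
J33: +10 (room for 90) → 10. Pool exhausted.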